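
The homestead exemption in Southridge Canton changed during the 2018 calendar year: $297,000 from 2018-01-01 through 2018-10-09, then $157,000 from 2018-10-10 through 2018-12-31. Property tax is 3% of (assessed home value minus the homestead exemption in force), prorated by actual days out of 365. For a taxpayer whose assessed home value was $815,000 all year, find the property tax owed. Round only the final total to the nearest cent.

2018-01-01 to 2018-10-09: 282 days, exemption $297,000 → ($815,000 − $297,000) × 3% × 282/365 = $12,006.2466
2018-10-10 to 2018-12-31: 83 days, exemption $157,000 → ($815,000 − $157,000) × 3% × 83/365 = $4,488.8219
Total = $16,495.0685

$16,495.07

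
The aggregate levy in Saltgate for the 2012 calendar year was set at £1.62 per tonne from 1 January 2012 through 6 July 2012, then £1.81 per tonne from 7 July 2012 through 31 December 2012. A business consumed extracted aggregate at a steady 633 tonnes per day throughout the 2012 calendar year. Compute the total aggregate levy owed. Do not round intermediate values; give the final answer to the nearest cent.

1 January – 6 July 2012: 188 days × 633 tonnes/day = 119,004 tonnes at £1.62/tonne → £192,786.48
7 July – 31 December 2012: 178 days × 633 tonnes/day = 112,674 tonnes at £1.81/tonne → £203,939.94

£396,726.42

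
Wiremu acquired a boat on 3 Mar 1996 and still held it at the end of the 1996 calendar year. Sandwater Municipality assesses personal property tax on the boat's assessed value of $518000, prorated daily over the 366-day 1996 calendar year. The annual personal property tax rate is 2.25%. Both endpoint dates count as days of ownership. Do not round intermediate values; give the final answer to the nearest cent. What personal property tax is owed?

$9680.66

Days held (3 Mar – 31 Dec 1996): 304 out of 366
Tax = $518000 × 2.25% × 304/366 = $9680.6557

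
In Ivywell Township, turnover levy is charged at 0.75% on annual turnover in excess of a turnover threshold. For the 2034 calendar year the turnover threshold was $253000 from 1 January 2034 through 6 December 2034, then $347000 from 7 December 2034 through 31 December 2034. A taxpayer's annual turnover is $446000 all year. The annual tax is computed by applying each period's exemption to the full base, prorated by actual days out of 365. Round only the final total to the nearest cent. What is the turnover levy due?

$1399.21

1 January – 6 December 2034: 340 days, exemption $253000 → ($446000 − $253000) × 0.75% × 340/365 = $1348.3562
7 December – 31 December 2034: 25 days, exemption $347000 → ($446000 − $347000) × 0.75% × 25/365 = $50.8562
Total = $1399.2123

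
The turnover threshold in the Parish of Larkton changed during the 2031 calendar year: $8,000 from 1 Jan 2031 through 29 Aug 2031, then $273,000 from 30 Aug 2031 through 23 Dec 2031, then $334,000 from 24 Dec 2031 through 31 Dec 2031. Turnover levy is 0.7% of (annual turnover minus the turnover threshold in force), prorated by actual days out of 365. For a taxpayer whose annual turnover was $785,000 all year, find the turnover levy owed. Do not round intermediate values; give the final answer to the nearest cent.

1 Jan – 29 Aug 2031: 241 days, exemption $8,000 → ($785,000 − $8,000) × 0.7% × 241/365 = $3,591.2301
30 Aug – 23 Dec 2031: 116 days, exemption $273,000 → ($785,000 − $273,000) × 0.7% × 116/365 = $1,139.0247
24 Dec – 31 Dec 2031: 8 days, exemption $334,000 → ($785,000 − $334,000) × 0.7% × 8/365 = $69.1945
Total = $4,799.4493

$4,799.45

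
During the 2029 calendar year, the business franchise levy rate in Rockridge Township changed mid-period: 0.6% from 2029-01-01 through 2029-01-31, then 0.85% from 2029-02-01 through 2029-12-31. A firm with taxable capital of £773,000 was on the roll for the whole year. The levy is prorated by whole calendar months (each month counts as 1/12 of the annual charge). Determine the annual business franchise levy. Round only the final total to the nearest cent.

£6,409.46

2029-01-01 to 2029-01-31: 1 month at 0.6% → £773,000 × 0.6% × 1/12 = £386.5000
2029-02-01 to 2029-12-31: 11 months at 0.85% → £773,000 × 0.85% × 11/12 = £6,022.9583
Total = £6,409.4583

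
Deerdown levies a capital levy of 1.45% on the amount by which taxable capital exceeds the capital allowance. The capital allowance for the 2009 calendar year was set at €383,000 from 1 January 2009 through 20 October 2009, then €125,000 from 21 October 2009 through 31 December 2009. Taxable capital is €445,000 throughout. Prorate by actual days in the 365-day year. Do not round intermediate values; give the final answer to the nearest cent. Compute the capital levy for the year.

1 January – 20 October 2009: 293 days, exemption €383,000 → (€445,000 − €383,000) × 1.45% × 293/365 = €721.6630
21 October – 31 December 2009: 72 days, exemption €125,000 → (€445,000 − €125,000) × 1.45% × 72/365 = €915.2877
Total = €1,636.9507

€1,636.95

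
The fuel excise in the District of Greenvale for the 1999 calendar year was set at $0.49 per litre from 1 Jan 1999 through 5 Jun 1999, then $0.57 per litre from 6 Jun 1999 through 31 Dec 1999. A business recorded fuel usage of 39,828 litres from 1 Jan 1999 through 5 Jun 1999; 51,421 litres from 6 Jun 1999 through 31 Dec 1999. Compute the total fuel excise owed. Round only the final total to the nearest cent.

1 Jan – 5 Jun 1999: 39,828 litres at $0.49/litre → $19,515.72
6 Jun – 31 Dec 1999: 51,421 litres at $0.57/litre → $29,309.97

$48,825.69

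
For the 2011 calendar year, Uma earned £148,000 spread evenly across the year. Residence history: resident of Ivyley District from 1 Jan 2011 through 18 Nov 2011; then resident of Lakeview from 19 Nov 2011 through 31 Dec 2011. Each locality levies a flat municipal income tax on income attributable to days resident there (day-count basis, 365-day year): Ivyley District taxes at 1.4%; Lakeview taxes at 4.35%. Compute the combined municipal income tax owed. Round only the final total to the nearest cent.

Ivyley District, 1 Jan – 18 Nov 2011: 322 days → £148,000 × 1.4% × 322/365 = £1,827.9014
Lakeview, 19 Nov – 31 Dec 2011: 43 days → £148,000 × 4.35% × 43/365 = £758.4493
Total = £2,586.3507

£2,586.35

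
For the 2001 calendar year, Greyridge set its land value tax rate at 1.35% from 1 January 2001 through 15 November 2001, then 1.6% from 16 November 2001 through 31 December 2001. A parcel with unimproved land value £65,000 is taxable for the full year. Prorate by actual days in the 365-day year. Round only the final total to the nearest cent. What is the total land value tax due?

1 January – 15 November 2001: 319 days at 1.35% → £65,000 × 1.35% × 319/365 = £766.9110
16 November – 31 December 2001: 46 days at 1.6% → £65,000 × 1.6% × 46/365 = £131.0685
Total = £897.9795

£897.98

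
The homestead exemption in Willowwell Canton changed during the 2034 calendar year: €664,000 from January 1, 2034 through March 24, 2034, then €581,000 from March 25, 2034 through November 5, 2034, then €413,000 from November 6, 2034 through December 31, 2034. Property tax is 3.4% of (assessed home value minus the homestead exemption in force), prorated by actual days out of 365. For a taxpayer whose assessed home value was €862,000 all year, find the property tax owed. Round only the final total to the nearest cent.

€9,788.65

January 1 – March 24, 2034: 83 days, exemption €664,000 → (€862,000 − €664,000) × 3.4% × 83/365 = €1,530.8384
March 25 – November 5, 2034: 226 days, exemption €581,000 → (€862,000 − €581,000) × 3.4% × 226/365 = €5,915.6274
November 6 – December 31, 2034: 56 days, exemption €413,000 → (€862,000 − €413,000) × 3.4% × 56/365 = €2,342.1808
Total = €9,788.6466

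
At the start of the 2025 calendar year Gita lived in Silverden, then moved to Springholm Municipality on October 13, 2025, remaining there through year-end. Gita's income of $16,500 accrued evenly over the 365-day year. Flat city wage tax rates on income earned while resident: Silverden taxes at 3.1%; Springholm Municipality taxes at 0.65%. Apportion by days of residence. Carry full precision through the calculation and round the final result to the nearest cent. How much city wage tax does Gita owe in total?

Silverden, January 1 – October 12, 2025: 285 days → $16,500 × 3.1% × 285/365 = $399.3904
Springholm Municipality, October 13 – December 31, 2025: 80 days → $16,500 × 0.65% × 80/365 = $23.5068
Total = $422.8973

$422.90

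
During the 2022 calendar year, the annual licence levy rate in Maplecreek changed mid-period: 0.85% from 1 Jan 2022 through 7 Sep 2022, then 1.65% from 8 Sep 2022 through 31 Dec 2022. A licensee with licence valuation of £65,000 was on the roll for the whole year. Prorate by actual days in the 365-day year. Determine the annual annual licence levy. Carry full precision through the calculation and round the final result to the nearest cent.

£716.34

1 Jan – 7 Sep 2022: 250 days at 0.85% → £65,000 × 0.85% × 250/365 = £378.4247
8 Sep – 31 Dec 2022: 115 days at 1.65% → £65,000 × 1.65% × 115/365 = £337.9110
Total = £716.3356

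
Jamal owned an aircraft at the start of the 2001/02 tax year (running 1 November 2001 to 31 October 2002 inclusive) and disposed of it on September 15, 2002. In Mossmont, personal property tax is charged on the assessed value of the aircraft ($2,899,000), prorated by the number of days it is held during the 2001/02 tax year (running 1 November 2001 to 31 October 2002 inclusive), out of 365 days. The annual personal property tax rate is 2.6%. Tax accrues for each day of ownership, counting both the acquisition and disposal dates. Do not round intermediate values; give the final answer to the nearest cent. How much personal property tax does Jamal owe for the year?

$65,874.81

Days held (November 1, 2001 – September 15, 2002): 319 out of 365
Tax = $2,899,000 × 2.6% × 319/365 = $65,874.8110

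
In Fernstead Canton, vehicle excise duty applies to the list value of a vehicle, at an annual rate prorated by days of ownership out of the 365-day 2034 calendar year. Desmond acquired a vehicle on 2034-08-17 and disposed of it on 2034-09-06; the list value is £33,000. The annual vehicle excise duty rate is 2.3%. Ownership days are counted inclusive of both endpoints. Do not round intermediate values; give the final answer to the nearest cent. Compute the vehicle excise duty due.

Days held (2034-08-17 to 2034-09-06): 21 out of 365
Tax = £33,000 × 2.3% × 21/365 = £43.6685

£43.67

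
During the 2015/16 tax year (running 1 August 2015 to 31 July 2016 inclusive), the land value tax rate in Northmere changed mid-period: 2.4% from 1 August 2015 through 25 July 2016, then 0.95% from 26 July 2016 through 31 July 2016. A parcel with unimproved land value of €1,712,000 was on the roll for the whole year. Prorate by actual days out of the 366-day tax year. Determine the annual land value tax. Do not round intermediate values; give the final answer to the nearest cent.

1 August 2015 – 25 July 2016: 360 days at 2.4% → €1,712,000 × 2.4% × 360/366 = €40,414.4262
26 July – 31 July 2016: 6 days at 0.95% → €1,712,000 × 0.95% × 6/366 = €266.6230
Total = €40,681.0492

€40,681.05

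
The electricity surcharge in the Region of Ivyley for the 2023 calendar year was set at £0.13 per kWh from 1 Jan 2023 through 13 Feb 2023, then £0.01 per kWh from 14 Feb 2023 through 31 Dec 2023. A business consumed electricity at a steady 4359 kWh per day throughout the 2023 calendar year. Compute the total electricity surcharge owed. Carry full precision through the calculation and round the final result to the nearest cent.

£38,925.87

1 Jan – 13 Feb 2023: 44 days × 4359 kWh/day = 191,796 kWh at £0.13/kWh → £24,933.48
14 Feb – 31 Dec 2023: 321 days × 4359 kWh/day = 1,399,239 kWh at £0.01/kWh → £13,992.39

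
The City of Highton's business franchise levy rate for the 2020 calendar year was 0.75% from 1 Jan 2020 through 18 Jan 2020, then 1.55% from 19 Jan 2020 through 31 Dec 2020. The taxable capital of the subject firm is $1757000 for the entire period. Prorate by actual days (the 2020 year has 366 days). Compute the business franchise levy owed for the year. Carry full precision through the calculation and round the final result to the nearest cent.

1 Jan – 18 Jan 2020: 18 days at 0.75% → $1757000 × 0.75% × 18/366 = $648.0738
19 Jan – 31 Dec 2020: 348 days at 1.55% → $1757000 × 1.55% × 348/366 = $25894.1475
Total = $26542.2213

$26542.22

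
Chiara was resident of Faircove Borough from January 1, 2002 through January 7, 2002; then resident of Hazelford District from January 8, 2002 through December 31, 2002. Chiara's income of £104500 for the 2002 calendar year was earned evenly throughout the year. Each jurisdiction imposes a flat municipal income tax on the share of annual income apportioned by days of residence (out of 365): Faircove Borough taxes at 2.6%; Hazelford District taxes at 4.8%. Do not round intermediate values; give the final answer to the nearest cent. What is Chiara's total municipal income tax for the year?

£4971.91

Faircove Borough, January 1 – January 7, 2002: 7 days → £104500 × 2.6% × 7/365 = £52.1068
Hazelford District, January 8 – December 31, 2002: 358 days → £104500 × 4.8% × 358/365 = £4919.8027
Total = £4971.9096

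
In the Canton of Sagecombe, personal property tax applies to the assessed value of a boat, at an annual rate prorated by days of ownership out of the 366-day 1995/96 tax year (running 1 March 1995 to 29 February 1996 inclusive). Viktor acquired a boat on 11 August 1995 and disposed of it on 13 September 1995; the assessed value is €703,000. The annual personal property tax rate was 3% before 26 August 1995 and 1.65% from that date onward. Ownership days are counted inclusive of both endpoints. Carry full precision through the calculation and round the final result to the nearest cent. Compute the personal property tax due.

11 August – 25 August 1995: 15 days at 3% → €703,000 × 3% × 15/366 = €864.3443
26 August – 13 September 1995: 19 days at 1.65% → €703,000 × 1.65% × 19/366 = €602.1598
Total = €1,466.5041

€1,466.50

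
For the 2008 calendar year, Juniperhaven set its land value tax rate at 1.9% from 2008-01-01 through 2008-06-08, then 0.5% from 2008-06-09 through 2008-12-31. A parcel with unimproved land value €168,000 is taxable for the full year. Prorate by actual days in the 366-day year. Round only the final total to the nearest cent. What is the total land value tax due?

€1,868.20

2008-01-01 to 2008-06-08: 160 days at 1.9% → €168,000 × 1.9% × 160/366 = €1,395.4098
2008-06-09 to 2008-12-31: 206 days at 0.5% → €168,000 × 0.5% × 206/366 = €472.7869
Total = €1,868.1967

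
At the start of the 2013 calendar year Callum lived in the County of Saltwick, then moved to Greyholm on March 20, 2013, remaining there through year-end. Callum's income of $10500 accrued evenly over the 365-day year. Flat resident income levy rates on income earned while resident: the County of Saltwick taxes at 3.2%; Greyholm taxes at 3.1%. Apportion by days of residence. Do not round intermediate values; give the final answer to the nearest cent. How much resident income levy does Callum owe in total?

$327.74

The County of Saltwick, January 1 – March 19, 2013: 78 days → $10500 × 3.2% × 78/365 = $71.8027
Greyholm, March 20 – December 31, 2013: 287 days → $10500 × 3.1% × 287/365 = $255.9411
Total = $327.7438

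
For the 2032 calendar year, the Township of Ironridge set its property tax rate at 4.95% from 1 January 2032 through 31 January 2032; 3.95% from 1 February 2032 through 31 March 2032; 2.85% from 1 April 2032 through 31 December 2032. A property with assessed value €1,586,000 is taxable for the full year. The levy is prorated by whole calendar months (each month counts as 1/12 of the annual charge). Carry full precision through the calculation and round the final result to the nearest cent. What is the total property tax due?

€50,884.17

1 January – 31 January 2032: 1 month at 4.95% → €1,586,000 × 4.95% × 1/12 = €6,542.2500
1 February – 31 March 2032: 2 months at 3.95% → €1,586,000 × 3.95% × 2/12 = €10,441.1667
1 April – 31 December 2032: 9 months at 2.85% → €1,586,000 × 2.85% × 9/12 = €33,900.7500
Total = €50,884.1667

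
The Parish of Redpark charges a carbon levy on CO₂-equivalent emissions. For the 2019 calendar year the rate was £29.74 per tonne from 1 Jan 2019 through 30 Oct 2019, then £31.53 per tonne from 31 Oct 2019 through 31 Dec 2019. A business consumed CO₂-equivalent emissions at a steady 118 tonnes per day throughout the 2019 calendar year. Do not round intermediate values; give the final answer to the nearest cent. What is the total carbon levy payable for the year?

1 Jan – 30 Oct 2019: 303 days × 118 tonnes/day = 35,754 tonnes at £29.74/tonne → £1,063,323.96
31 Oct – 31 Dec 2019: 62 days × 118 tonnes/day = 7,316 tonnes at £31.53/tonne → £230,673.48

£1,293,997.44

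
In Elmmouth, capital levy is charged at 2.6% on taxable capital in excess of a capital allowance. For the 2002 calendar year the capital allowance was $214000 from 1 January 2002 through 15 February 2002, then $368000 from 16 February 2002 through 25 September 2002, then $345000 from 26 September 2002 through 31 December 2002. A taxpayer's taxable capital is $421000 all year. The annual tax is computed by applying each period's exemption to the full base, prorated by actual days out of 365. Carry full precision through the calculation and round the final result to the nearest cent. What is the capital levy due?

$2041.53

1 January – 15 February 2002: 46 days, exemption $214000 → ($421000 − $214000) × 2.6% × 46/365 = $678.2795
16 February – 25 September 2002: 222 days, exemption $368000 → ($421000 − $368000) × 2.6% × 222/365 = $838.1260
26 September – 31 December 2002: 97 days, exemption $345000 → ($421000 − $345000) × 2.6% × 97/365 = $525.1288
Total = $2041.5342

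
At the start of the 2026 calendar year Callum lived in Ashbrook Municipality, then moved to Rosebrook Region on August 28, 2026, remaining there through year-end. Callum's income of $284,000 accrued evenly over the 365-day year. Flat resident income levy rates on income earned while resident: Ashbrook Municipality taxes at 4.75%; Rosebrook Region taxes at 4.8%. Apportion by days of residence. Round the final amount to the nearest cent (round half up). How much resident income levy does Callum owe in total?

Ashbrook Municipality, January 1 – August 27, 2026: 239 days → $284,000 × 4.75% × 239/365 = $8,833.1781
Rosebrook Region, August 28 – December 31, 2026: 126 days → $284,000 × 4.8% × 126/365 = $4,705.8411
Total = $13,539.0192

$13,539.02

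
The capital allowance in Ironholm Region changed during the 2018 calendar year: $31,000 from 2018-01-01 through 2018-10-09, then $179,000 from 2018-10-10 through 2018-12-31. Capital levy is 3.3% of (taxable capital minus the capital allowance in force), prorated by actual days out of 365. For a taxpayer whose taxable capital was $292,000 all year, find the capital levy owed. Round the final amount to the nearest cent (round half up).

$7,502.39

2018-01-01 to 2018-10-09: 282 days, exemption $31,000 → ($292,000 − $31,000) × 3.3% × 282/365 = $6,654.4274
2018-10-10 to 2018-12-31: 83 days, exemption $179,000 → ($292,000 − $179,000) × 3.3% × 83/365 = $847.9644
Total = $7,502.3918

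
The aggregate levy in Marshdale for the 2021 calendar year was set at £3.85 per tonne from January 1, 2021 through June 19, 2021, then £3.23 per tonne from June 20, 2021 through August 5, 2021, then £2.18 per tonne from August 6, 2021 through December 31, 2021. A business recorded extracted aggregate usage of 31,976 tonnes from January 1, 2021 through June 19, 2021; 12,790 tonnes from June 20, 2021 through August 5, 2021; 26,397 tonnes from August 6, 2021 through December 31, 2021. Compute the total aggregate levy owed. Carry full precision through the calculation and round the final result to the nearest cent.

January 1 – June 19, 2021: 31,976 tonnes at £3.85/tonne → £123,107.60
June 20 – August 5, 2021: 12,790 tonnes at £3.23/tonne → £41,311.70
August 6 – December 31, 2021: 26,397 tonnes at £2.18/tonne → £57,545.46

£221,964.76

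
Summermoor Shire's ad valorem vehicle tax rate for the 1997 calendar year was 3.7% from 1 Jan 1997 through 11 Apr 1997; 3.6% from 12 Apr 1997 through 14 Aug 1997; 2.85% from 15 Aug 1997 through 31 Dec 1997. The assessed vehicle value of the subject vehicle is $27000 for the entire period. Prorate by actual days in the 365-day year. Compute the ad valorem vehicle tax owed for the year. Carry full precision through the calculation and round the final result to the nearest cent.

1 Jan – 11 Apr 1997: 101 days at 3.7% → $27000 × 3.7% × 101/365 = $276.4356
12 Apr – 14 Aug 1997: 125 days at 3.6% → $27000 × 3.6% × 125/365 = $332.8767
15 Aug – 31 Dec 1997: 139 days at 2.85% → $27000 × 2.85% × 139/365 = $293.0425
Total = $902.3548

$902.35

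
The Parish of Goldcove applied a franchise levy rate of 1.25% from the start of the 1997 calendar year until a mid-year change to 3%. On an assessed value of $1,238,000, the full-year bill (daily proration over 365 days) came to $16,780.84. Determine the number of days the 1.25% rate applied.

Let d = days at the first rate; then 365 − d days at the second rate.
$1,238,000 × [1.25%·d + 3%·(365−d)] / 365 = $16,780.84
Solving gives d = 343, so the new rate took effect on 10 December 1997.

343 days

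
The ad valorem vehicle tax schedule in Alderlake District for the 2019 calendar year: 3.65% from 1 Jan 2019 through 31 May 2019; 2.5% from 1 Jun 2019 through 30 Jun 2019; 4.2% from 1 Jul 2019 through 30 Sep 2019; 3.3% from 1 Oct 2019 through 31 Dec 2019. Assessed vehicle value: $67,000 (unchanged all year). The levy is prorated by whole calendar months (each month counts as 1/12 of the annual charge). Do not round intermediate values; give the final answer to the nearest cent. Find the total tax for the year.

$2,414.79

1 Jan – 31 May 2019: 5 months at 3.65% → $67,000 × 3.65% × 5/12 = $1,018.9583
1 Jun – 30 Jun 2019: 1 month at 2.5% → $67,000 × 2.5% × 1/12 = $139.5833
1 Jul – 30 Sep 2019: 3 months at 4.2% → $67,000 × 4.2% × 3/12 = $703.5000
1 Oct – 31 Dec 2019: 3 months at 3.3% → $67,000 × 3.3% × 3/12 = $552.7500
Total = $2,414.7917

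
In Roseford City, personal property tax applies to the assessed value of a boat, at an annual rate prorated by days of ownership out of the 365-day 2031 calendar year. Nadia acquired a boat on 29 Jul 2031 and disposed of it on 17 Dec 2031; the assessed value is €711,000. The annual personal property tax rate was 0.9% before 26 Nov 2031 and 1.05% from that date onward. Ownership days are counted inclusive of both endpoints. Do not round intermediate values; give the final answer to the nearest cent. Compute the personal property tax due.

29 Jul – 25 Nov 2031: 120 days at 0.9% → €711,000 × 0.9% × 120/365 = €2,103.7808
26 Nov – 17 Dec 2031: 22 days at 1.05% → €711,000 × 1.05% × 22/365 = €449.9753
Total = €2,553.7562

€2,553.76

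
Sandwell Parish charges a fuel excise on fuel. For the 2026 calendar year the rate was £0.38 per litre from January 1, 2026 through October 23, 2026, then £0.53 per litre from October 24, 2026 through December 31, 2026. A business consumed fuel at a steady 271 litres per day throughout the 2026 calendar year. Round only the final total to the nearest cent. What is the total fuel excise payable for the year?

£40,392.55

January 1 – October 23, 2026: 296 days × 271 litres/day = 80,216 litres at £0.38/litre → £30,482.08
October 24 – December 31, 2026: 69 days × 271 litres/day = 18,699 litres at £0.53/litre → £9,910.47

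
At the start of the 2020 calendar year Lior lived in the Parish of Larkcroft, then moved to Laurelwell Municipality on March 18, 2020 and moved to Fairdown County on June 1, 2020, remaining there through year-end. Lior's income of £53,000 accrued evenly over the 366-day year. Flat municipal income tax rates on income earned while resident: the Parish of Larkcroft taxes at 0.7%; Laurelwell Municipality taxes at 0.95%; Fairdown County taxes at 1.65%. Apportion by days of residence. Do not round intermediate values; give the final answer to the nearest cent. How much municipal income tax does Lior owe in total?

£692.55

The Parish of Larkcroft, January 1 – March 17, 2020: 77 days → £53,000 × 0.7% × 77/366 = £78.0519
Laurelwell Municipality, March 18 – May 31, 2020: 75 days → £53,000 × 0.95% × 75/366 = £103.1762
Fairdown County, June 1 – December 31, 2020: 214 days → £53,000 × 1.65% × 214/366 = £511.3197
Total = £692.5478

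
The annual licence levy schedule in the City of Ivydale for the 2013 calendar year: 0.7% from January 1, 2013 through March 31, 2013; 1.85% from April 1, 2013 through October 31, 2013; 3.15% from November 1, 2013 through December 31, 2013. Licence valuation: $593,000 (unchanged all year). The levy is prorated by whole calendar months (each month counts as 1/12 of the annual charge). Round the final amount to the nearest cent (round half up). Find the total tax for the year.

$10,550.46

January 1 – March 31, 2013: 3 months at 0.7% → $593,000 × 0.7% × 3/12 = $1,037.7500
April 1 – October 31, 2013: 7 months at 1.85% → $593,000 × 1.85% × 7/12 = $6,399.4583
November 1 – December 31, 2013: 2 months at 3.15% → $593,000 × 3.15% × 2/12 = $3,113.2500
Total = $10,550.4583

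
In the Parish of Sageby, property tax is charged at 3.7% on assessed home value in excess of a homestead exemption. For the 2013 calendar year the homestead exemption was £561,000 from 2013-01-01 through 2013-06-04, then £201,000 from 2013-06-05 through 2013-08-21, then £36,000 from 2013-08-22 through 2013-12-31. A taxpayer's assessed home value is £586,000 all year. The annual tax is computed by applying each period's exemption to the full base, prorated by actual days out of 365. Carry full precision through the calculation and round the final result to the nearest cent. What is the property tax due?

£10,796.40

2013-01-01 to 2013-06-04: 155 days, exemption £561,000 → (£586,000 − £561,000) × 3.7% × 155/365 = £392.8082
2013-06-05 to 2013-08-21: 78 days, exemption £201,000 → (£586,000 − £201,000) × 3.7% × 78/365 = £3,044.1370
2013-08-22 to 2013-12-31: 132 days, exemption £36,000 → (£586,000 − £36,000) × 3.7% × 132/365 = £7,359.4521
Total = £10,796.3973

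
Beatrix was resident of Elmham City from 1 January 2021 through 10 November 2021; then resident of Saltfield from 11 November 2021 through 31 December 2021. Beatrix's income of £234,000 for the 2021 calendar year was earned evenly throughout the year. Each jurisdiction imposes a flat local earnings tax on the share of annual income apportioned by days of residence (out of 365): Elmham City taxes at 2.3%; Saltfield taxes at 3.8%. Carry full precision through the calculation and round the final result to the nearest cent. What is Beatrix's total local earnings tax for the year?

Elmham City, 1 January – 10 November 2021: 314 days → £234,000 × 2.3% × 314/365 = £4,629.9945
Saltfield, 11 November – 31 December 2021: 51 days → £234,000 × 3.8% × 51/365 = £1,242.4438
Total = £5,872.4384

£5,872.44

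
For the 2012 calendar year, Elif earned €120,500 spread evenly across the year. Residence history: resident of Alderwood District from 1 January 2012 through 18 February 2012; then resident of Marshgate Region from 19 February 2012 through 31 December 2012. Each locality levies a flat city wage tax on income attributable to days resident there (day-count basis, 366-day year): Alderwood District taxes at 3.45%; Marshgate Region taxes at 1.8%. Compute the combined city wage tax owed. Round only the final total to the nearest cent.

€2,435.19

Alderwood District, 1 January – 18 February 2012: 49 days → €120,500 × 3.45% × 49/366 = €556.5717
Marshgate Region, 19 February – 31 December 2012: 317 days → €120,500 × 1.8% × 317/366 = €1,878.6148
Total = €2,435.1865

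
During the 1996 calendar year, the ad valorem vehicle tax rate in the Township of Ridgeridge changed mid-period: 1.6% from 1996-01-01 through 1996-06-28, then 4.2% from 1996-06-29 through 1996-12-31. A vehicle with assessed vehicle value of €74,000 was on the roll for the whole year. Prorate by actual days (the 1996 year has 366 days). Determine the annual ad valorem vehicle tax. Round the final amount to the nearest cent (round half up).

€2,161.77

1996-01-01 to 1996-06-28: 180 days at 1.6% → €74,000 × 1.6% × 180/366 = €582.2951
1996-06-29 to 1996-12-31: 186 days at 4.2% → €74,000 × 4.2% × 186/366 = €1,579.4754
Total = €2,161.7705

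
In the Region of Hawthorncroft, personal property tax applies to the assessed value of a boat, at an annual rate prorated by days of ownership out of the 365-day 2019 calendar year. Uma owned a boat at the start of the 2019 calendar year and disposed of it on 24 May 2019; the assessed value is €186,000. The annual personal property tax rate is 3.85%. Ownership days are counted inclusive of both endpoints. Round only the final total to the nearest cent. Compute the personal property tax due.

Days held (1 January – 24 May 2019): 144 out of 365
Tax = €186,000 × 3.85% × 144/365 = €2,825.1616

€2,825.16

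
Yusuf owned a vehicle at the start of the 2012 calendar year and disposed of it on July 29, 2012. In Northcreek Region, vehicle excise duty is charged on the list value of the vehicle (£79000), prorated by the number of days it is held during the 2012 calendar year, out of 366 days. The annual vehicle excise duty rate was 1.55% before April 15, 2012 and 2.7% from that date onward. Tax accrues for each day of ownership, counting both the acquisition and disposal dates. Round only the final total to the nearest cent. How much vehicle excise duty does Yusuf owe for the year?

January 1 – April 14, 2012: 105 days at 1.55% → £79000 × 1.55% × 105/366 = £351.2910
April 15 – July 29, 2012: 106 days at 2.7% → £79000 × 2.7% × 106/366 = £617.7541
Total = £969.0451

£969.05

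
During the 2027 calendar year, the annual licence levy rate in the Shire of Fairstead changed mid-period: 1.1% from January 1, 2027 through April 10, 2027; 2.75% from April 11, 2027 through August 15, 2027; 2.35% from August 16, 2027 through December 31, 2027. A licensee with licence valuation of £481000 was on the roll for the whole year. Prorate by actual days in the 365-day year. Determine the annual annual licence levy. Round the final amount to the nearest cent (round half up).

January 1 – April 10, 2027: 100 days at 1.1% → £481000 × 1.1% × 100/365 = £1449.5890
April 11 – August 15, 2027: 127 days at 2.75% → £481000 × 2.75% × 127/365 = £4602.4452
August 16 – December 31, 2027: 138 days at 2.35% → £481000 × 2.35% × 138/365 = £4273.6521
Total = £10325.6863

£10325.69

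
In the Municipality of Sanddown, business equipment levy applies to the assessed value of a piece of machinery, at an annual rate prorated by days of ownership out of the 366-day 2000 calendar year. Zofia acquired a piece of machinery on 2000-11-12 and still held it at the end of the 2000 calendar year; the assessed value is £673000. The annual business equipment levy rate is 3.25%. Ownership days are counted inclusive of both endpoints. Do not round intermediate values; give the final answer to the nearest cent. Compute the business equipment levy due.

£2988.05

Days held (2000-11-12 to 2000-12-31): 50 out of 366
Tax = £673000 × 3.25% × 50/366 = £2988.0464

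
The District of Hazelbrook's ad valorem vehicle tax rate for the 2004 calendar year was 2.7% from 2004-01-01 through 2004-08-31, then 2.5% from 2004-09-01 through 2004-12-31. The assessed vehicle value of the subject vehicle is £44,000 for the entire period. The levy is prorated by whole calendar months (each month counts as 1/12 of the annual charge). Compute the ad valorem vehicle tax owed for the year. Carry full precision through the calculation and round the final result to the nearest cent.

£1,158.67

2004-01-01 to 2004-08-31: 8 months at 2.7% → £44,000 × 2.7% × 8/12 = £792.0000
2004-09-01 to 2004-12-31: 4 months at 2.5% → £44,000 × 2.5% × 4/12 = £366.6667
Total = £1,158.6667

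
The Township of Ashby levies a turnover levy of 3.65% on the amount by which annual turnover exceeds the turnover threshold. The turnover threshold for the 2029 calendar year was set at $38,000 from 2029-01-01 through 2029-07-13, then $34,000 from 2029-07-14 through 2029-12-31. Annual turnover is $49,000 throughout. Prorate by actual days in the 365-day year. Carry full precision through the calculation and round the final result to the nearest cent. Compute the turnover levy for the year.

2029-01-01 to 2029-07-13: 194 days, exemption $38,000 → ($49,000 − $38,000) × 3.65% × 194/365 = $213.4000
2029-07-14 to 2029-12-31: 171 days, exemption $34,000 → ($49,000 − $34,000) × 3.65% × 171/365 = $256.5000
Total = $469.9000

$469.90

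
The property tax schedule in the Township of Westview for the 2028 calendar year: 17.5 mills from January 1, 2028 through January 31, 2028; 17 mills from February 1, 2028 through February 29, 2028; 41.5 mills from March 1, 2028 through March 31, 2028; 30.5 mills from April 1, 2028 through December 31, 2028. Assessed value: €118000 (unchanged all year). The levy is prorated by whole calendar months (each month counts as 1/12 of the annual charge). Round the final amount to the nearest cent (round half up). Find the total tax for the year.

€3446.58

January 1 – January 31, 2028: 1 month at 17.5 mills → €118000 × 1.75% × 1/12 = €172.0833
February 1 – February 29, 2028: 1 month at 17 mills → €118000 × 1.7% × 1/12 = €167.1667
March 1 – March 31, 2028: 1 month at 41.5 mills → €118000 × 4.15% × 1/12 = €408.0833
April 1 – December 31, 2028: 9 months at 30.5 mills → €118000 × 3.05% × 9/12 = €2699.2500
Total = €3446.5833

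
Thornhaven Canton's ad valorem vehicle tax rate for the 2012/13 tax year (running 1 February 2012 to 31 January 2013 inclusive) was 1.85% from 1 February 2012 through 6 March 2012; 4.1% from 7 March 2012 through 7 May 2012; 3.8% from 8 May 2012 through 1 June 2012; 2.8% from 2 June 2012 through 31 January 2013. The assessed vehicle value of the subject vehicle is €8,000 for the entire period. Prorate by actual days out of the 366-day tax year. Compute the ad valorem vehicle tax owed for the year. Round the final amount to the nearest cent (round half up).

1 February – 6 March 2012: 35 days at 1.85% → €8,000 × 1.85% × 35/366 = €14.1530
7 March – 7 May 2012: 62 days at 4.1% → €8,000 × 4.1% × 62/366 = €55.5628
8 May – 1 June 2012: 25 days at 3.8% → €8,000 × 3.8% × 25/366 = €20.7650
2 June 2012 – 31 January 2013: 244 days at 2.8% → €8,000 × 2.8% × 244/366 = €149.3333
Total = €239.8142

€239.81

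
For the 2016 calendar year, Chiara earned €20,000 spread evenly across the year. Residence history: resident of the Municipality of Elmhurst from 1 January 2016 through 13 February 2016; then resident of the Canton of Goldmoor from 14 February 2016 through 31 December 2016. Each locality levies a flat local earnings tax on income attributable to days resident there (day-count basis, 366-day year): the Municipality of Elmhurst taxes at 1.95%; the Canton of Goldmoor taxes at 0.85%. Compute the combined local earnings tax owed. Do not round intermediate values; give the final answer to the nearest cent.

€196.45

The Municipality of Elmhurst, 1 January – 13 February 2016: 44 days → €20,000 × 1.95% × 44/366 = €46.8852
The Canton of Goldmoor, 14 February – 31 December 2016: 322 days → €20,000 × 0.85% × 322/366 = €149.5628
Total = €196.4481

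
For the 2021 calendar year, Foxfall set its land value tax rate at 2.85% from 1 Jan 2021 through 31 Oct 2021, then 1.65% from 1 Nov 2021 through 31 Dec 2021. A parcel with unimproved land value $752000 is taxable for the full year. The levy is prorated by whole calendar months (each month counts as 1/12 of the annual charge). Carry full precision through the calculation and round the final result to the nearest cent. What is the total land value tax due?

$19928.00

1 Jan – 31 Oct 2021: 10 months at 2.85% → $752000 × 2.85% × 10/12 = $17860.0000
1 Nov – 31 Dec 2021: 2 months at 1.65% → $752000 × 1.65% × 2/12 = $2068.0000
Total = $19928.0000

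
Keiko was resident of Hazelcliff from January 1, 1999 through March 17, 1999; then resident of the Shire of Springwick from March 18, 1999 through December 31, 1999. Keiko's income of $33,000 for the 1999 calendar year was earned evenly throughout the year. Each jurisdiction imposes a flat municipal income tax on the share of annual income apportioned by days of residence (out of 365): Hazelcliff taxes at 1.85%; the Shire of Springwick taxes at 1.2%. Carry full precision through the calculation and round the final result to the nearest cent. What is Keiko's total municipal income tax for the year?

$440.66

Hazelcliff, January 1 – March 17, 1999: 76 days → $33,000 × 1.85% × 76/365 = $127.1178
The Shire of Springwick, March 18 – December 31, 1999: 289 days → $33,000 × 1.2% × 289/365 = $313.5452
Total = $440.6630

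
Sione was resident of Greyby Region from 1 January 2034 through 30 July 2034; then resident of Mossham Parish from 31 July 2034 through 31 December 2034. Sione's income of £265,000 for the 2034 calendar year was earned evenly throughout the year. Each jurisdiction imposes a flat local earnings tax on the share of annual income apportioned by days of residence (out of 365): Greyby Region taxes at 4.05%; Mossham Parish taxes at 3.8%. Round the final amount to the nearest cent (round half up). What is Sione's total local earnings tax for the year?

£10,452.98

Greyby Region, 1 January – 30 July 2034: 211 days → £265,000 × 4.05% × 211/365 = £6,204.2671
Mossham Parish, 31 July – 31 December 2034: 154 days → £265,000 × 3.8% × 154/365 = £4,248.7123
Total = £10,452.9795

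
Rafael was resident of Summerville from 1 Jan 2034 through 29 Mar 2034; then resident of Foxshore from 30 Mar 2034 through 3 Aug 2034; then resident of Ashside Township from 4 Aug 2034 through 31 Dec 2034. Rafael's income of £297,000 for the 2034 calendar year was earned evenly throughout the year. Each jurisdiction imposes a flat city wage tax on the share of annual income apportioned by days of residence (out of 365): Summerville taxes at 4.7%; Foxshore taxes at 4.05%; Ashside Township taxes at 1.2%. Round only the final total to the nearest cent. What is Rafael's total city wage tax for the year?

£9,015.37

Summerville, 1 Jan – 29 Mar 2034: 88 days → £297,000 × 4.7% × 88/365 = £3,365.4575
Foxshore, 30 Mar – 3 Aug 2034: 127 days → £297,000 × 4.05% × 127/365 = £4,185.2589
Ashside Township, 4 Aug – 31 Dec 2034: 150 days → £297,000 × 1.2% × 150/365 = £1,464.6575
Total = £9,015.3740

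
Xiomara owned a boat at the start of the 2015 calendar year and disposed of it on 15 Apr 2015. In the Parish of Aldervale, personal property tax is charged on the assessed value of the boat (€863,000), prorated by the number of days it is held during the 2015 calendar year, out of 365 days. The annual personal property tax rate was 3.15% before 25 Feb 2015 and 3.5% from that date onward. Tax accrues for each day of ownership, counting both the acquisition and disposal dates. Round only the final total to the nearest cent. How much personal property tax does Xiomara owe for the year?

€8,233.97

1 Jan – 24 Feb 2015: 55 days at 3.15% → €863,000 × 3.15% × 55/365 = €4,096.2945
25 Feb – 15 Apr 2015: 50 days at 3.5% → €863,000 × 3.5% × 50/365 = €4,137.6712
Total = €8,233.9658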